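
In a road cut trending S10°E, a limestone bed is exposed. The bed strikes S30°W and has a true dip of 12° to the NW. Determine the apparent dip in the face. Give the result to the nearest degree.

8°

Angle between strike (S30°W) and section (S10°E): β = 40°.
tan α = tan 12° × sin 40° = 0.2126 × 0.6428 = 0.1366
apparent dip = arctan 0.1366 = 7.78°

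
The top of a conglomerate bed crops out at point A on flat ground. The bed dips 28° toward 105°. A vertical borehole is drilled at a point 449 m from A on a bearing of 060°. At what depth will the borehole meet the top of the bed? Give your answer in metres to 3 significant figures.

169 m

The hole lies 45° from the dip direction, so the down-dip offset is 449 × cos 45° = 317.49 m.
Depth = down-dip offset × tan(dip) = 317.49 × tan 28° = 317.49 × 0.5317
Depth = 168.81 m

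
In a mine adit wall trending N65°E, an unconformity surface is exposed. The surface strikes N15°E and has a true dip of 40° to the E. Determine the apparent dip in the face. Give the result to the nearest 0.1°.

32.7°

Angle between strike (N15°E) and section (N65°E): β = 50°.
tan(apparent dip) = tan 40° · sin 50° = 0.6428
apparent dip = arctan 0.6428 = 32.73°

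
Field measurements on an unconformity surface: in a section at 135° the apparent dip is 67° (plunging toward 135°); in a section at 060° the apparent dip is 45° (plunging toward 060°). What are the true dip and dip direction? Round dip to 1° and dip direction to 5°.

Represent each trace as a vector plunging at its apparent dip toward its trend (east-north-up frame): v₁ = (0.276, -0.276, -0.921), v₂ = (0.612, 0.354, -0.707).
The plane normal is n = v₁ × v₂ ∝ (0.521, -0.368, 0.267).
True dip = arccos(n_z / |n|) = arccos(0.3860) = 67.3°.
Dip direction = atan2(0.521, -0.368) = 125° (azimuth of n's horizontal projection).

true dip 67°, dip direction 125°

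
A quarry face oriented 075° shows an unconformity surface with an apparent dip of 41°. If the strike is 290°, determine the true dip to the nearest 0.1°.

β = acute angle between strike 290° and section 075° = 35°.
tan(true dip) = tan 41° / sin 35° = 1.5156
δ = arctan(1.5156) = 56.58°

56.6°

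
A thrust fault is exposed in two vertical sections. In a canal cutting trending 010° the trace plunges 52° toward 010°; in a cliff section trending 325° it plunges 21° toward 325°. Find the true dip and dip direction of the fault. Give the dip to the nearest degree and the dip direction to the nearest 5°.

Represent each trace as a vector plunging at its apparent dip toward its trend (east-north-up frame): v₁ = (0.107, 0.606, -0.788), v₂ = (-0.535, 0.765, -0.358).
Cross product v₁ × v₂ gives the pole to the plane: n ∝ (0.385, 0.460, 0.406).
tan δ = √(n_x²+n_y²)/n_z = 0.600/0.406, so δ = 55.9°.
Dip direction = atan2(0.385, 0.460) = 40° (azimuth of n's horizontal projection).

true dip 56°, dip direction 040°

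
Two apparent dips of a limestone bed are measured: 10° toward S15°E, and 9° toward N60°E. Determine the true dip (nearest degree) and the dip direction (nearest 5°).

Represent each trace as a vector plunging at its apparent dip toward its trend (east-north-up frame): v₁ = (0.255, -0.951, -0.174), v₂ = (0.855, 0.494, -0.156).
The plane normal is n = v₁ × v₂ ∝ (0.235, -0.109, 0.940).
True dip = arccos(n_z / |n|) = arccos(0.9642) = 15.4°.
Dip direction = atan2(0.235, -0.109) = 115° (azimuth of n's horizontal projection).

true dip 15°, dip direction 115°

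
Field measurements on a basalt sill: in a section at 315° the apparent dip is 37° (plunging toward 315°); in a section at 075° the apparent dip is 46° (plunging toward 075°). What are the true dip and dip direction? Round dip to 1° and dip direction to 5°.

true dip 61°, dip direction 020°

The two traces are lines in the plane: v₁ = (sin 315°·cos 37°, cos 315°·cos 37°, −sin 37°), v₂ = (sin 75°·cos 46°, cos 75°·cos 46°, −sin 46°).
Cross product v₁ × v₂ gives the pole to the plane: n ∝ (0.298, 0.810, 0.480).
True dip = arccos(n_z / |n|) = arccos(0.4864) = 60.9°.
Dip direction = atan2(0.298, 0.810) = 20° (azimuth of n's horizontal projection).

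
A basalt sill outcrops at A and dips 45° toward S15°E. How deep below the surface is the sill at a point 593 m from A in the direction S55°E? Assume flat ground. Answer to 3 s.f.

454 m

The hole lies 40° from the dip direction, so the down-dip offset is 593 × cos 40° = 454.26 m.
Depth = down-dip offset × tan(dip) = 454.26 × tan 45° = 454.26 × 1.0000
Depth = 454.26 m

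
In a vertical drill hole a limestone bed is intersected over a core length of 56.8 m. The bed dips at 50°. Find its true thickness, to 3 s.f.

True thickness t = h · cos(dip) = 56.8 × cos 50°
t = 56.8 × 0.6428 = 36.510 m

36.5 m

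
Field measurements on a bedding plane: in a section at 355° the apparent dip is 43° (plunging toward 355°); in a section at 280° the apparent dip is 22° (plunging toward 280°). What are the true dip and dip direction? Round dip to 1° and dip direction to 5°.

Represent each trace as a vector plunging at its apparent dip toward its trend (east-north-up frame): v₁ = (-0.064, 0.729, -0.682), v₂ = (-0.913, 0.161, -0.375).
n = v₁ × v₂ = (-0.163, 0.599, 0.655) (taken with n_z > 0).
Dip δ = arctan(|n_h|/n_z) = arctan(0.621/0.655) = 43.5°.
Dip direction = atan2(-0.163, 0.599) = 345° (azimuth of n's horizontal projection).

true dip 43°, dip direction 345°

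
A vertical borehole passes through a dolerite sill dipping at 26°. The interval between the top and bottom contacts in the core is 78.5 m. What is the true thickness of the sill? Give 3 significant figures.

70.6 m

True thickness t = h · cos(dip) = 78.5 × cos 26°
t = 78.5 × 0.8988 = 70.555 m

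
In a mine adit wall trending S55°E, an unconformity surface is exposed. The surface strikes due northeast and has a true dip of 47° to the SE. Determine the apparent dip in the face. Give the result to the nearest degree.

47°

Angle between strike (due northeast) and section (S55°E): β = 80°.
tan(apparent dip) = tan 47° · sin 80° = 1.0561
α = arctan(1.0561) = 46.56°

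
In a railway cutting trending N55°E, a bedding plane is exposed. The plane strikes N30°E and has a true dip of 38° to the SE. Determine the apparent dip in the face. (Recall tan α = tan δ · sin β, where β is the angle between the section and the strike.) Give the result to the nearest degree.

Angle between strike (N30°E) and section (N55°E): β = 25°.
tan(apparent dip) = tan 38° · sin 25° = 0.3302
apparent dip = arctan 0.3302 = 18.27°

18°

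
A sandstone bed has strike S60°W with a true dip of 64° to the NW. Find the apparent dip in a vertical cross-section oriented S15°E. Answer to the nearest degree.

The strike is S60°W and the section trends S15°E; the acute angle between them is β = 75°.
tan(apparent dip) = tan 64° · sin 75° = 1.9804
apparent dip = arctan 1.9804 = 63.21°

63°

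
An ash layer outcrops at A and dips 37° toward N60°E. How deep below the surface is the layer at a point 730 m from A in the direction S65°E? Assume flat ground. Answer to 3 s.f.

316 m

The hole lies 55° from the dip direction, so the down-dip offset is 730 × cos 55° = 418.71 m.
Depth = down-dip offset × tan(dip) = 418.71 × tan 37° = 418.71 × 0.7536
Depth = 315.52 m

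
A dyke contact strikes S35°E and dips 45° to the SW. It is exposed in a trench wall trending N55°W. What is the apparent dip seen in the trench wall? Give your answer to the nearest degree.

19°

The section lies 20° from the strike.
tan α = tan 45° × sin 20° = 1.0000 × 0.3420 = 0.3420
apparent dip = arctan 0.3420 = 18.88°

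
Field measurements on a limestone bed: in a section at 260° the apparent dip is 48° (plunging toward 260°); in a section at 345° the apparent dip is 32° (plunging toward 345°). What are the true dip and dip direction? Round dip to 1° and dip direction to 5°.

Each apparent-dip line lies in the plane. As unit vectors (x east, y north, z up), v₁ plunges 48°→260° and v₂ plunges 32°→345°.
Cross product v₁ × v₂ gives the pole to the plane: n ∝ (-0.670, 0.186, 0.565).
Dip δ = arctan(|n_h|/n_z) = arctan(0.696/0.565) = 50.9°.
Dip direction = atan2(-0.670, 0.186) = 286° (azimuth of n's horizontal projection).

true dip 51°, dip direction 285°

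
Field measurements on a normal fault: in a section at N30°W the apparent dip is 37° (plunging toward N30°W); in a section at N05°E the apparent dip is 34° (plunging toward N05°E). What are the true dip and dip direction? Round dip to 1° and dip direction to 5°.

true dip 37°, dip direction 340°

Represent each trace as a vector plunging at its apparent dip toward its trend (east-north-up frame): v₁ = (-0.399, 0.692, -0.602), v₂ = (0.072, 0.826, -0.559).
n = v₁ × v₂ = (-0.110, 0.267, 0.380) (taken with n_z > 0).
tan δ = √(n_x²+n_y²)/n_z = 0.289/0.380, so δ = 37.2°.
The horizontal component of n points toward azimuth atan2(n_x, n_y) = 338°, the dip direction.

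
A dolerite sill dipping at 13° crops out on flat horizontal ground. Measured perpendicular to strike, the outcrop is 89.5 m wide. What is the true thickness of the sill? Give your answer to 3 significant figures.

True thickness t = w · sin(dip) = 89.5 × sin 13°
t = 89.5 × 0.2250 = 20.133 m

20.1 m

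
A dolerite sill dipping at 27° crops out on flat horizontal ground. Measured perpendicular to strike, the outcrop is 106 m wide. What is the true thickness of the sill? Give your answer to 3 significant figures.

48.1 m

True thickness t = w · sin(dip) = 106 × sin 27°
t = 106 × 0.4540 = 48.123 m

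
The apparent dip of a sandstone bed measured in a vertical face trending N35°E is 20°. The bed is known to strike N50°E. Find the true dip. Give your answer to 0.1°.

β = acute angle between strike N50°E and section N35°E = 15°.
tan δ = tan α / sin β = tan 20° / sin 15° = 0.3640 / 0.2588 = 1.4063
δ = arctan(1.4063) = 54.58°

54.6°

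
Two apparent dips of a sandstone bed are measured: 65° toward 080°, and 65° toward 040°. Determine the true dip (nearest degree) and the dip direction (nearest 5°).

true dip 66°, dip direction 060°

The two traces are lines in the plane: v₁ = (sin 80°·cos 65°, cos 80°·cos 65°, −sin 65°), v₂ = (sin 40°·cos 65°, cos 40°·cos 65°, −sin 65°).
The plane normal is n = v₁ × v₂ ∝ (0.227, 0.131, 0.115).
Dip δ = arctan(|n_h|/n_z) = arctan(0.262/0.115) = 66.3°.
Dip direction = azimuth of (n_x, n_y) = atan2(0.227, 0.131) = 60°.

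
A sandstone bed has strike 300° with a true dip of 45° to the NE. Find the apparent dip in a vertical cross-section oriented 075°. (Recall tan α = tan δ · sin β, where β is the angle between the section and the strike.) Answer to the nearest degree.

The section lies 45° from the strike.
tan(apparent dip) = tan 45° · sin 45° = 0.7071
apparent dip = arctan 0.7071 = 35.26°

35°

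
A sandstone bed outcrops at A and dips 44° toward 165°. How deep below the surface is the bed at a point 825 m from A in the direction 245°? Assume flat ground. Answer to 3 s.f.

The hole lies 80° from the dip direction, so the down-dip offset is 825 × cos 80° = 143.26 m.
Depth = down-dip offset × tan(dip) = 143.26 × tan 44° = 143.26 × 0.9657
Depth = 138.34 m

138 m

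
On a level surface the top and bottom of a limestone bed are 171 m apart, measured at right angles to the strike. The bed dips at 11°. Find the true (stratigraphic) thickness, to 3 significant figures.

32.6 m

True thickness t = w · sin(dip) = 171 × sin 11°
t = 171 × 0.1908 = 32.628 m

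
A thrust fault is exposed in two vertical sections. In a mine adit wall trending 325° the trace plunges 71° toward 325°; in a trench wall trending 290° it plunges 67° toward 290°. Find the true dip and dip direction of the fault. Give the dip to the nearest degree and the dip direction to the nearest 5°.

true dip 71°, dip direction 325°

Represent each trace as a vector plunging at its apparent dip toward its trend (east-north-up frame): v₁ = (-0.187, 0.267, -0.946), v₂ = (-0.367, 0.134, -0.921).
The plane normal is n = v₁ × v₂ ∝ (-0.119, 0.175, 0.073).
tan δ = √(n_x²+n_y²)/n_z = 0.212/0.073, so δ = 71.0°.
Dip direction = azimuth of (n_x, n_y) = atan2(-0.119, 0.175) = 326°.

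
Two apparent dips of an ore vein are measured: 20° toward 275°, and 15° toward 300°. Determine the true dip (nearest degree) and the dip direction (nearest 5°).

Represent each trace as a vector plunging at its apparent dip toward its trend (east-north-up frame): v₁ = (-0.936, 0.082, -0.342), v₂ = (-0.837, 0.483, -0.259).
n = v₁ × v₂ = (-0.144, -0.044, 0.384) (taken with n_z > 0).
True dip = arccos(n_z / |n|) = arccos(0.9309) = 21.4°.
The horizontal component of n points toward azimuth atan2(n_x, n_y) = 253°, the dip direction.

true dip 21°, dip direction 255°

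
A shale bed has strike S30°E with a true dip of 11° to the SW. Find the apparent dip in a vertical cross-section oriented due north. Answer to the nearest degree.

The section lies 30° from the strike.
tan(apparent dip) = tan 11° · sin 30° = 0.0972
apparent dip = arctan 0.0972 = 5.55°

6°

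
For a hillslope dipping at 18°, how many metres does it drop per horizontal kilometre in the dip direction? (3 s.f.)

drop per km = 1000 × tan 18° = 1000 × 0.3249

325 m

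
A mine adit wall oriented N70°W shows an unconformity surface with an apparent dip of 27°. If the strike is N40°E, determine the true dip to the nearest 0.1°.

28.5°

The section is 70° from the strike.
tan(true dip) = tan 27° / sin 70° = 0.5422
true dip = arctan 0.5422 = 28.47°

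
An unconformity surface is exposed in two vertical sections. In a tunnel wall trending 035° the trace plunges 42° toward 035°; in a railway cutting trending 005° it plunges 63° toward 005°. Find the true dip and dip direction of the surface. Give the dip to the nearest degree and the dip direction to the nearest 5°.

The two traces are lines in the plane: v₁ = (sin 35°·cos 42°, cos 35°·cos 42°, −sin 42°), v₂ = (sin 5°·cos 63°, cos 5°·cos 63°, −sin 63°).
The plane normal is n = v₁ × v₂ ∝ (-0.240, 0.353, 0.169).
True dip = arccos(n_z / |n|) = arccos(0.3674) = 68.4°.
Dip direction = atan2(-0.240, 0.353) = 326° (azimuth of n's horizontal projection).

true dip 68°, dip direction 325°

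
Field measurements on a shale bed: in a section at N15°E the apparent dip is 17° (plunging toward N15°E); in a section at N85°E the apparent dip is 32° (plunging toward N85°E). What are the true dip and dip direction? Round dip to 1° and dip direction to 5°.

Each apparent-dip line lies in the plane. As unit vectors (x east, y north, z up), v₁ plunges 17°→N15°E and v₂ plunges 32°→N85°E.
Cross product v₁ × v₂ gives the pole to the plane: n ∝ (0.468, 0.116, 0.762).
tan δ = √(n_x²+n_y²)/n_z = 0.482/0.762, so δ = 32.3°.
Dip direction = atan2(0.468, 0.116) = 76° (azimuth of n's horizontal projection).

true dip 32°, dip direction 075°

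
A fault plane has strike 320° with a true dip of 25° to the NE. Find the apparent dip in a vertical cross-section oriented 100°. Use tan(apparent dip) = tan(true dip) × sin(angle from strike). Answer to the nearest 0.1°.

16.7°

The strike is 320° and the section trends 100°; the acute angle between them is β = 40°.
tan(apparent dip) = tan 25° · sin 40° = 0.2997
α = arctan(0.2997) = 16.69°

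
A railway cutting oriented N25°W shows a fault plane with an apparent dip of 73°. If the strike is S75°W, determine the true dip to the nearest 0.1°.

β = acute angle between strike S75°W and section N25°W = 80°.
tan(true dip) = tan 73° / sin 80° = 3.3213
true dip = arctan 3.3213 = 73.24°

73.2°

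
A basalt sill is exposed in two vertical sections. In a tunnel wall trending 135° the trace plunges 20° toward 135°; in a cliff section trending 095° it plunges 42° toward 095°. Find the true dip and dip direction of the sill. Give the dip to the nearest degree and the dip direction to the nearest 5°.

true dip 46°, dip direction 065°

The two traces are lines in the plane: v₁ = (sin 135°·cos 20°, cos 135°·cos 20°, −sin 20°), v₂ = (sin 95°·cos 42°, cos 95°·cos 42°, −sin 42°).
The plane normal is n = v₁ × v₂ ∝ (0.422, 0.191, 0.449).
True dip = arccos(n_z / |n|) = arccos(0.6955) = 45.9°.
Dip direction = atan2(0.422, 0.191) = 66° (azimuth of n's horizontal projection).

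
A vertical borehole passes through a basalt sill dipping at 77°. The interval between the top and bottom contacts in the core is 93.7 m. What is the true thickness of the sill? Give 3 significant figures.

True thickness t = h · cos(dip) = 93.7 × cos 77°
t = 93.7 × 0.2250 = 21.078 m

21.1 m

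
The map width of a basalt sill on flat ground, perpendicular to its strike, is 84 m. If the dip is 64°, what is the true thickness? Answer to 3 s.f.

75.5 m

True thickness t = w · sin(dip) = 84 × sin 64°
t = 84 × 0.8988 = 75.499 m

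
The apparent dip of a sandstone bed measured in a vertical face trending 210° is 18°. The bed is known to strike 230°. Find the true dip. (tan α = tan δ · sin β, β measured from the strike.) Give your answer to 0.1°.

43.5°

The section is 20° from the strike.
tan(true dip) = tan 18° / sin 20° = 0.9500
δ = arctan(0.9500) = 43.53°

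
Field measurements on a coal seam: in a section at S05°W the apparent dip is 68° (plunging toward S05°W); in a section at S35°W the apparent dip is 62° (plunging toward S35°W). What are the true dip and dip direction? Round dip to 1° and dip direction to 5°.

true dip 68°, dip direction 175°

Represent each trace as a vector plunging at its apparent dip toward its trend (east-north-up frame): v₁ = (-0.033, -0.373, -0.927), v₂ = (-0.269, -0.385, -0.883).
n = v₁ × v₂ = (0.027, -0.221, 0.088) (taken with n_z > 0).
True dip = arccos(n_z / |n|) = arccos(0.3676) = 68.4°.
Dip direction = azimuth of (n_x, n_y) = atan2(0.027, -0.221) = 173°.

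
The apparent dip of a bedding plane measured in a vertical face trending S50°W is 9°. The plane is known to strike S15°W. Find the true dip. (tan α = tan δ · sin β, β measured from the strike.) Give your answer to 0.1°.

15.4°

The section is 35° from the strike.
tan δ = tan α / sin β = tan 9° / sin 35° = 0.1584 / 0.5736 = 0.2761
δ = arctan(0.2761) = 15.44°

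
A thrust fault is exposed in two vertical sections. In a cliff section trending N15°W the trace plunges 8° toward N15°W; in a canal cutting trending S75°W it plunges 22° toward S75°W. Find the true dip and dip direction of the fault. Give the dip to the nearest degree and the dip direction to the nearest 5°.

true dip 23°, dip direction 275°

The two traces are lines in the plane: v₁ = (sin 345°·cos 8°, cos 345°·cos 8°, −sin 8°), v₂ = (sin 255°·cos 22°, cos 255°·cos 22°, −sin 22°).
Cross product v₁ × v₂ gives the pole to the plane: n ∝ (-0.392, 0.029, 0.918).
tan δ = √(n_x²+n_y²)/n_z = 0.393/0.918, so δ = 23.2°.
The horizontal component of n points toward azimuth atan2(n_x, n_y) = 274°, the dip direction.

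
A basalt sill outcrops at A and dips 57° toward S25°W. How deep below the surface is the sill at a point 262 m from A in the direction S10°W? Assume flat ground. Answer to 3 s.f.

The hole lies 15° from the dip direction, so the down-dip offset is 262 × cos 15° = 253.07 m.
Depth = down-dip offset × tan(dip) = 253.07 × tan 57° = 253.07 × 1.5399
Depth = 389.70 m

390 m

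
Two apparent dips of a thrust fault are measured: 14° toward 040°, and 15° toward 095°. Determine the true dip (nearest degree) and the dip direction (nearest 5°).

The two traces are lines in the plane: v₁ = (sin 40°·cos 14°, cos 40°·cos 14°, −sin 14°), v₂ = (sin 95°·cos 15°, cos 95°·cos 15°, −sin 15°).
n = v₁ × v₂ = (0.213, 0.071, 0.768) (taken with n_z > 0).
True dip = arccos(n_z / |n|) = arccos(0.9598) = 16.3°.
The horizontal component of n points toward azimuth atan2(n_x, n_y) = 71°, the dip direction.

true dip 16°, dip direction 070°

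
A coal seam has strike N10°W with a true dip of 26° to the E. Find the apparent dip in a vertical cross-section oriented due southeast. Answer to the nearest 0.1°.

The strike is N10°W and the section trends due southeast; the acute angle between them is β = 35°.
tan α = tan 26° × sin 35° = 0.4877 × 0.5736 = 0.2798
apparent dip = arctan 0.2798 = 15.63°

15.6°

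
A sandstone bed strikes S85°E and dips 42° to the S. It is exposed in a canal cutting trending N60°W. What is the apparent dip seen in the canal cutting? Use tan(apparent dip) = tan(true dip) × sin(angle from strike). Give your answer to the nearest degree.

The section lies 25° from the strike.
tan(apparent dip) = tan 42° · sin 25° = 0.3805
apparent dip = arctan 0.3805 = 20.83°

21°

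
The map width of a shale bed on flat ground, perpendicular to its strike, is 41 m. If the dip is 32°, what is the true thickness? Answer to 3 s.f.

True thickness t = w · sin(dip) = 41 × sin 32°
t = 41 × 0.5299 = 21.727 m

21.7 m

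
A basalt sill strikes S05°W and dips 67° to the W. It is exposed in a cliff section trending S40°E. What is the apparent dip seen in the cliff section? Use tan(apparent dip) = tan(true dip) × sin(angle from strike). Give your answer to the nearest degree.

The section lies 45° from the strike.
tan α = tan 67° × sin 45° = 2.3559 × 0.7071 = 1.6658
α = arctan(1.6658) = 59.02°

59°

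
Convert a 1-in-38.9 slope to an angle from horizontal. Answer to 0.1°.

tan θ = 1/38.9 = 0.0257
θ = arctan(0.0257) = 1.47°

1.5°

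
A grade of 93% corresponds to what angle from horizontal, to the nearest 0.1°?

42.9°

tan θ = 93/100 = 0.9300
θ = arctan(0.9300) = 42.92°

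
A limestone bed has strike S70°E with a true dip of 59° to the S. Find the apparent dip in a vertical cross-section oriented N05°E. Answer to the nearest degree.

58°

Angle between strike (S70°E) and section (N05°E): β = 75°.
tan(apparent dip) = tan 59° · sin 75° = 1.6076
apparent dip = arctan 1.6076 = 58.12°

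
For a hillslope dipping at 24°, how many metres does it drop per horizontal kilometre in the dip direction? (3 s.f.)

445 m

drop per km = 1000 × tan 24° = 1000 × 0.4452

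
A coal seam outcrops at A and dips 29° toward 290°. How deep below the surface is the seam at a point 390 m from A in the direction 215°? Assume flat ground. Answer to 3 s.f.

The hole lies 75° from the dip direction, so the down-dip offset is 390 × cos 75° = 100.94 m.
Depth = down-dip offset × tan(dip) = 100.94 × tan 29° = 100.94 × 0.5543
Depth = 55.95 m

56.0 m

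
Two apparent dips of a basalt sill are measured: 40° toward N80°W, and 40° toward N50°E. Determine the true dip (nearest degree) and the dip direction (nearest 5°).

true dip 63°, dip direction 345°

The two traces are lines in the plane: v₁ = (sin 280°·cos 40°, cos 280°·cos 40°, −sin 40°), v₂ = (sin 50°·cos 40°, cos 50°·cos 40°, −sin 40°).
Cross product v₁ × v₂ gives the pole to the plane: n ∝ (-0.231, 0.862, 0.450).
Dip δ = arctan(|n_h|/n_z) = arctan(0.893/0.450) = 63.3°.
Dip direction = atan2(-0.231, 0.862) = 345° (azimuth of n's horizontal projection).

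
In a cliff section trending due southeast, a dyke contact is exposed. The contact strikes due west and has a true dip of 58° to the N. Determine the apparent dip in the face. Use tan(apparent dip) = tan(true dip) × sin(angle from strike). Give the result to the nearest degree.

49°

Angle between strike (due west) and section (due southeast): β = 45°.
tan(apparent dip) = tan 58° · sin 45° = 1.1316
apparent dip = arctan 1.1316 = 48.53°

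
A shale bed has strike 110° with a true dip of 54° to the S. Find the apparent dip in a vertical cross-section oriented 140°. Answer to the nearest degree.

Angle between strike (110°) and section (140°): β = 30°.
tan α = tan 54° × sin 30° = 1.3764 × 0.5000 = 0.6882
α = arctan(0.6882) = 34.54°

35°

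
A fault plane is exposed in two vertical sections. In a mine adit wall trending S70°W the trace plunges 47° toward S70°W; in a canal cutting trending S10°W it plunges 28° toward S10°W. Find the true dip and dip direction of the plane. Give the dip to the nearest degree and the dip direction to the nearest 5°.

true dip 47°, dip direction 250°

Represent each trace as a vector plunging at its apparent dip toward its trend (east-north-up frame): v₁ = (-0.641, -0.233, -0.731), v₂ = (-0.153, -0.870, -0.469).
n = v₁ × v₂ = (-0.526, -0.189, 0.521) (taken with n_z > 0).
Dip δ = arctan(|n_h|/n_z) = arctan(0.559/0.521) = 47.0°.
The horizontal component of n points toward azimuth atan2(n_x, n_y) = 250°, the dip direction.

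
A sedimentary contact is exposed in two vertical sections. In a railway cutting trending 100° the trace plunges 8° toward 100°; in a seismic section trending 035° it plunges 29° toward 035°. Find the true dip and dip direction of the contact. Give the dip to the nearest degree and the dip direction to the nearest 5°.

Represent each trace as a vector plunging at its apparent dip toward its trend (east-north-up frame): v₁ = (0.975, -0.172, -0.139), v₂ = (0.502, 0.716, -0.485).
The plane normal is n = v₁ × v₂ ∝ (0.183, 0.403, 0.785).
True dip = arccos(n_z / |n|) = arccos(0.8711) = 29.4°.
The horizontal component of n points toward azimuth atan2(n_x, n_y) = 24°, the dip direction.

true dip 29°, dip direction 025°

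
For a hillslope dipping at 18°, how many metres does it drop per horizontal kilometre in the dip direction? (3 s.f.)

drop per km = 1000 × tan 18° = 1000 × 0.3249

325 m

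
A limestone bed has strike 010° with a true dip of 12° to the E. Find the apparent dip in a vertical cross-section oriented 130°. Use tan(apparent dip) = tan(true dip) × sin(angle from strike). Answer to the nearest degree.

10°

Angle between strike (010°) and section (130°): β = 60°.
tan(apparent dip) = tan 12° · sin 60° = 0.1841
apparent dip = arctan 0.1841 = 10.43°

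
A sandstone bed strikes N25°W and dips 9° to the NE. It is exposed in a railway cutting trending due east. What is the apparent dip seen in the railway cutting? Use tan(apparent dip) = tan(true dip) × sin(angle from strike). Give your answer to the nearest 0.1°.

8.2°

The section lies 65° from the strike.
tan(apparent dip) = tan 9° · sin 65° = 0.1435
apparent dip = arctan 0.1435 = 8.17°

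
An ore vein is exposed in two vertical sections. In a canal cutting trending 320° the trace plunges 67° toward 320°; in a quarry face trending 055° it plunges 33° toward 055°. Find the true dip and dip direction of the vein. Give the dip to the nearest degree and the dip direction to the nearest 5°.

true dip 68°, dip direction 340°

The two traces are lines in the plane: v₁ = (sin 320°·cos 67°, cos 320°·cos 67°, −sin 67°), v₂ = (sin 55°·cos 33°, cos 55°·cos 33°, −sin 33°).
The plane normal is n = v₁ × v₂ ∝ (-0.280, 0.769, 0.326).
tan δ = √(n_x²+n_y²)/n_z = 0.818/0.326, so δ = 68.3°.
The horizontal component of n points toward azimuth atan2(n_x, n_y) = 340°, the dip direction.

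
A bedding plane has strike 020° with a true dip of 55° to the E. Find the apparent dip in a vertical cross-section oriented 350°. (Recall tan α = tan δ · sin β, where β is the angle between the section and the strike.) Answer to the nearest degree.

36°

Angle between strike (020°) and section (350°): β = 30°.
tan α = tan 55° × sin 30° = 1.4281 × 0.5000 = 0.7141
apparent dip = arctan 0.7141 = 35.53°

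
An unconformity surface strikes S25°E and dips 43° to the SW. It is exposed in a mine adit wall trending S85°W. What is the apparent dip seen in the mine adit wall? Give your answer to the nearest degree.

The strike is S25°E and the section trends S85°W; the acute angle between them is β = 70°.
tan α = tan 43° × sin 70° = 0.9325 × 0.9397 = 0.8763
apparent dip = arctan 0.8763 = 41.23°

41°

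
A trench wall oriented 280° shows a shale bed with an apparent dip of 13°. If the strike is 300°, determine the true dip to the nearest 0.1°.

34.0°

The section is 20° from the strike.
tan(true dip) = tan 13° / sin 20° = 0.6750
true dip = arctan 0.6750 = 34.02°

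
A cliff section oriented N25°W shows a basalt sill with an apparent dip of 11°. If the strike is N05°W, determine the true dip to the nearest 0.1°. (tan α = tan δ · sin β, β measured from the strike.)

29.6°

The section is 20° from the strike.
tan(true dip) = tan 11° / sin 20° = 0.5683
true dip = arctan 0.5683 = 29.61°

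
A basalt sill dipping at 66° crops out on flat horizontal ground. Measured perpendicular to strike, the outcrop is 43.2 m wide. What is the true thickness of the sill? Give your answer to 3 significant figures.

39.5 m

True thickness t = w · sin(dip) = 43.2 × sin 66°
t = 43.2 × 0.9135 = 39.465 m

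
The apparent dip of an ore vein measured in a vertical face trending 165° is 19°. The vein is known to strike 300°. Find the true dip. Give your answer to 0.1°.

26.0°

β = acute angle between strike 300° and section 165° = 45°.
tan(true dip) = tan 19° / sin 45° = 0.4870
δ = arctan(0.4870) = 25.96°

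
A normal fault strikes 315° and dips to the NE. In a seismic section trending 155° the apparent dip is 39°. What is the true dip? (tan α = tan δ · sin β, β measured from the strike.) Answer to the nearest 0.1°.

67.1°

The section is 20° from the strike.
tan(true dip) = tan 39° / sin 20° = 2.3677
true dip = arctan 2.3677 = 67.10°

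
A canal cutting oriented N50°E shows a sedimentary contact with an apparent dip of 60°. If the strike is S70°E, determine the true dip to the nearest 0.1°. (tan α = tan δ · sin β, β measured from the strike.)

63.4°

β = acute angle between strike S70°E and section N50°E = 60°.
tan(true dip) = tan 60° / sin 60° = 2.0000
δ = arctan(2.0000) = 63.43°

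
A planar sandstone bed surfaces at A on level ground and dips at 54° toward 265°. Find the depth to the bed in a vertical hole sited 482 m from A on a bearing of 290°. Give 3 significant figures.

601 m

The hole lies 25° from the dip direction, so the down-dip offset is 482 × cos 25° = 436.84 m.
Depth = down-dip offset × tan(dip) = 436.84 × tan 54° = 436.84 × 1.3764
Depth = 601.26 m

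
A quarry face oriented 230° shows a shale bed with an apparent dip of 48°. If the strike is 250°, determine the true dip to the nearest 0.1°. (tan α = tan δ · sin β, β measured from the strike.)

The section is 20° from the strike.
tan δ = tan α / sin β = tan 48° / sin 20° = 1.1106 / 0.3420 = 3.2472
δ = arctan(3.2472) = 72.88°

72.9°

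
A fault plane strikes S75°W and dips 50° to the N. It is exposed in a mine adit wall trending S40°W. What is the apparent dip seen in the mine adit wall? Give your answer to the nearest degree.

34°

The section lies 35° from the strike.
tan(apparent dip) = tan 50° · sin 35° = 0.6836
α = arctan(0.6836) = 34.36°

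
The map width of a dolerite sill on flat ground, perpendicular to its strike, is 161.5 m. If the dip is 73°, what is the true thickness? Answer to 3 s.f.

True thickness t = w · sin(dip) = 161.5 × sin 73°
t = 161.5 × 0.9563 = 154.443 m

154 m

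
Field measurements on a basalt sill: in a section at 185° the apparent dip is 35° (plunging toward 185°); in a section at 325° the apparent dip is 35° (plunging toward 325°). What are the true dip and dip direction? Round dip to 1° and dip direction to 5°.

The two traces are lines in the plane: v₁ = (sin 185°·cos 35°, cos 185°·cos 35°, −sin 35°), v₂ = (sin 325°·cos 35°, cos 325°·cos 35°, −sin 35°).
n = v₁ × v₂ = (-0.853, -0.229, 0.431) (taken with n_z > 0).
Dip δ = arctan(|n_h|/n_z) = arctan(0.883/0.431) = 64.0°.
Dip direction = azimuth of (n_x, n_y) = atan2(-0.853, -0.229) = 255°.

true dip 64°, dip direction 255°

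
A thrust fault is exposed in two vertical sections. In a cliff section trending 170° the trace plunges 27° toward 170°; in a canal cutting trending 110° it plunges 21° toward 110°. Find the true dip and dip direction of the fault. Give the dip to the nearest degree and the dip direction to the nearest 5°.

Each apparent-dip line lies in the plane. As unit vectors (x east, y north, z up), v₁ plunges 27°→170° and v₂ plunges 21°→110°.
Cross product v₁ × v₂ gives the pole to the plane: n ∝ (0.169, -0.343, 0.720).
Dip δ = arctan(|n_h|/n_z) = arctan(0.382/0.720) = 28.0°.
Dip direction = atan2(0.169, -0.343) = 154° (azimuth of n's horizontal projection).

true dip 28°, dip direction 155°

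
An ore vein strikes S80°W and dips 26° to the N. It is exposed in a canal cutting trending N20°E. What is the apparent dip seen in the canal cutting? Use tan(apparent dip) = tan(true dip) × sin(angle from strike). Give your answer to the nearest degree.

The section lies 60° from the strike.
tan(apparent dip) = tan 26° · sin 60° = 0.4224
α = arctan(0.4224) = 22.90°

23°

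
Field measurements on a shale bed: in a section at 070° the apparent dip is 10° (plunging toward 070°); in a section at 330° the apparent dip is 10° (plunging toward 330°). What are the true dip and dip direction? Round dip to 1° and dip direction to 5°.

true dip 15°, dip direction 020°

Each apparent-dip line lies in the plane. As unit vectors (x east, y north, z up), v₁ plunges 10°→070° and v₂ plunges 10°→330°.
Cross product v₁ × v₂ gives the pole to the plane: n ∝ (0.090, 0.246, 0.955).
True dip = arccos(n_z / |n|) = arccos(0.9644) = 15.3°.
Dip direction = azimuth of (n_x, n_y) = atan2(0.090, 0.246) = 20°.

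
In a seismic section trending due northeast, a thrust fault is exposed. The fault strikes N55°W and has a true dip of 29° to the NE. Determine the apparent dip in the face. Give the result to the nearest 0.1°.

Angle between strike (N55°W) and section (due northeast): β = 80°.
tan(apparent dip) = tan 29° · sin 80° = 0.5459
α = arctan(0.5459) = 28.63°

28.6°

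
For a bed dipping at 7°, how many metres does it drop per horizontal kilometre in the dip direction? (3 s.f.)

123 m

drop per km = 1000 × tan 7° = 1000 × 0.1228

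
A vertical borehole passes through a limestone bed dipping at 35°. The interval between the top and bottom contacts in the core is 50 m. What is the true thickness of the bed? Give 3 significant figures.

41.0 m

True thickness t = h · cos(dip) = 50 × cos 35°
t = 50 × 0.8192 = 40.958 m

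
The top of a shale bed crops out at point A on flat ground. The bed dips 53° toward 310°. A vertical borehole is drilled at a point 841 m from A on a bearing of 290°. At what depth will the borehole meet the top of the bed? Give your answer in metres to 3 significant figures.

1050 m

The hole lies 20° from the dip direction, so the down-dip offset is 841 × cos 20° = 790.28 m.
Depth = down-dip offset × tan(dip) = 790.28 × tan 53° = 790.28 × 1.3270
Depth = 1048.74 m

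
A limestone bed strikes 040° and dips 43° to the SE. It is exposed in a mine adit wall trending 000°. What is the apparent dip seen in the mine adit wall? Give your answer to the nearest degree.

31°

The strike is 040° and the section trends 000°; the acute angle between them is β = 40°.
tan α = tan 43° × sin 40° = 0.9325 × 0.6428 = 0.5994
apparent dip = arctan 0.5994 = 30.94°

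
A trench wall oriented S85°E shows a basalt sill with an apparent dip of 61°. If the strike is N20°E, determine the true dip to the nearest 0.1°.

β = acute angle between strike N20°E and section S85°E = 75°.
tan(true dip) = tan 61° / sin 75° = 1.8677
δ = arctan(1.8677) = 61.83°

61.8°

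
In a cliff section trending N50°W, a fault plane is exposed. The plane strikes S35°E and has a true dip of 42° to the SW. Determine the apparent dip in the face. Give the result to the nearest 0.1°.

13.1°

The section lies 15° from the strike.
tan(apparent dip) = tan 42° · sin 15° = 0.2330
apparent dip = arctan 0.2330 = 13.12°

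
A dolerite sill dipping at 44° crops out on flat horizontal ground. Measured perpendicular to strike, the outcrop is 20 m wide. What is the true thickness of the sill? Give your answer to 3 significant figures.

True thickness t = w · sin(dip) = 20 × sin 44°
t = 20 × 0.6947 = 13.893 m

13.9 m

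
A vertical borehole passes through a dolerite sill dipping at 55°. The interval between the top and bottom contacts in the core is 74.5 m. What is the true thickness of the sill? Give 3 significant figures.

42.7 m

True thickness t = h · cos(dip) = 74.5 × cos 55°
t = 74.5 × 0.5736 = 42.731 m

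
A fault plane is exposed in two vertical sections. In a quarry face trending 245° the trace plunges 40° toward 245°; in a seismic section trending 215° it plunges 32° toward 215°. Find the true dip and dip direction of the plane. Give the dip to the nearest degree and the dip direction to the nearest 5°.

The two traces are lines in the plane: v₁ = (sin 245°·cos 40°, cos 245°·cos 40°, −sin 40°), v₂ = (sin 215°·cos 32°, cos 215°·cos 32°, −sin 32°).
The plane normal is n = v₁ × v₂ ∝ (-0.275, -0.055, 0.325).
True dip = arccos(n_z / |n|) = arccos(0.7569) = 40.8°.
Dip direction = atan2(-0.275, -0.055) = 259° (azimuth of n's horizontal projection).

true dip 41°, dip direction 260°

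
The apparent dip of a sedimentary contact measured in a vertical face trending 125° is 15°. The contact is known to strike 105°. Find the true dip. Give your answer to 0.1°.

The section is 20° from the strike.
tan(true dip) = tan 15° / sin 20° = 0.7834
true dip = arctan 0.7834 = 38.08°

38.1°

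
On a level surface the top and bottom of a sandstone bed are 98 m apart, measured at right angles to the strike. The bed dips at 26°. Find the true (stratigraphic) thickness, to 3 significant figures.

43.0 m

True thickness t = w · sin(dip) = 98 × sin 26°
t = 98 × 0.4384 = 42.960 m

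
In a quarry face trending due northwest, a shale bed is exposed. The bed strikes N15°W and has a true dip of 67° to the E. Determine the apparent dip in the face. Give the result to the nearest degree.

50°

Angle between strike (N15°W) and section (due northwest): β = 30°.
tan(apparent dip) = tan 67° · sin 30° = 1.1779
α = arctan(1.1779) = 49.67°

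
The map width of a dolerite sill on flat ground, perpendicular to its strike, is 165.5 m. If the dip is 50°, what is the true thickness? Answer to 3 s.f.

127 m

True thickness t = w · sin(dip) = 165.5 × sin 50°
t = 165.5 × 0.7660 = 126.780 m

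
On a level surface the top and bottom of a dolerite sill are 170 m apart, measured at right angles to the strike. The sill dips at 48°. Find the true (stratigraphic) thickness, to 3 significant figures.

True thickness t = w · sin(dip) = 170 × sin 48°
t = 170 × 0.7431 = 126.335 m

126 m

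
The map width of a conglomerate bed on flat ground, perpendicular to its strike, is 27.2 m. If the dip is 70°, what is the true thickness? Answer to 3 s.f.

25.6 m

True thickness t = w · sin(dip) = 27.2 × sin 70°
t = 27.2 × 0.9397 = 25.560 m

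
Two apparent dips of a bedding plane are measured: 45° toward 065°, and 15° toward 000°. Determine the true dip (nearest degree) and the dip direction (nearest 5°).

Each apparent-dip line lies in the plane. As unit vectors (x east, y north, z up), v₁ plunges 45°→065° and v₂ plunges 15°→000°.
n = v₁ × v₂ = (0.606, 0.166, 0.619) (taken with n_z > 0).
tan δ = √(n_x²+n_y²)/n_z = 0.628/0.619, so δ = 45.4°.
The horizontal component of n points toward azimuth atan2(n_x, n_y) = 75°, the dip direction.

true dip 45°, dip direction 075°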